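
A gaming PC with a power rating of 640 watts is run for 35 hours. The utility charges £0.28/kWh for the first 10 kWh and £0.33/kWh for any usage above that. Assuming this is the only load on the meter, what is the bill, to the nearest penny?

£6.89

Energy = 0.64 kW × 35 h = 22.4 kWh
Tier 1 (0–10 kWh): 10 × £0.28 = £2.8
Above 10 kWh: 12.4 × £0.33 = £4.092
Bill = £6.89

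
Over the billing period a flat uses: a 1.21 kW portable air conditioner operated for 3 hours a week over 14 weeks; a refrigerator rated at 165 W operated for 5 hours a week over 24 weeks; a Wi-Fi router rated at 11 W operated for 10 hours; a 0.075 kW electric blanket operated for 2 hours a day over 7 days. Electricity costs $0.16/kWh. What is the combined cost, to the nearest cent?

$11.48

portable air conditioner: Runtime = 3 h/week × 14 weeks = 42 h
portable air conditioner: 1.21 kW × 42 h = 50.82 kWh
refrigerator: Runtime = 5 h/week × 24 weeks = 120 h
refrigerator: 0.165 kW × 120 h = 19.8 kWh
Wi-Fi router: 0.011 kW × 10 h = 0.11 kWh
electric blanket: Runtime = 2 h/day × 7 days = 14 h
electric blanket: 0.075 kW × 14 h = 1.05 kWh
Total energy = 71.78 kWh
Cost = 71.78 × $0.16 = $11.48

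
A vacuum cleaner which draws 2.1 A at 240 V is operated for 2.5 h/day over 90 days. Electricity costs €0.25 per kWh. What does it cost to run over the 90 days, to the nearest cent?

Power = 2.1 A × 240 V = 504 W = 0.504 kW
Runtime = 2.5 h/day × 90 days = 225 h
Energy = 0.504 kW × 225 h = 113.4 kWh
Cost = 113.4 kWh × €0.25/kWh = €28.35

€28.35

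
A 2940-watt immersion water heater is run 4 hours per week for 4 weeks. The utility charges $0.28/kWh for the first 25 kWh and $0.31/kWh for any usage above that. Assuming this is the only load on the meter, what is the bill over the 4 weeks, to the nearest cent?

Runtime = 4 h/week × 4 weeks = 16 h
Energy = 2.94 kW × 16 h = 47.04 kWh
Tier 1 (0–25 kWh): 25 × $0.28 = $7
Above 25 kWh: 22.04 × $0.31 = $6.8324
Bill = $13.83

$13.83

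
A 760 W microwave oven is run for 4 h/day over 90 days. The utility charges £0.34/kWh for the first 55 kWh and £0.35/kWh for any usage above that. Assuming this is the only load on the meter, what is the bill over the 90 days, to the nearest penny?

Runtime = 4 h/day × 90 days = 360 h
Energy = 0.76 kW × 360 h = 273.6 kWh
Tier 1 (0–55 kWh): 55 × £0.34 = £18.7
Above 55 kWh: 218.6 × £0.35 = £76.51
Bill = £95.21

£95.21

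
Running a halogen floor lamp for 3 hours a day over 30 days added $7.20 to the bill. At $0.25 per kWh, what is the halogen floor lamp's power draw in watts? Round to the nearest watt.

Energy = $7.20 ÷ $0.25/kWh = 28.8 kWh
Runtime = 3 h/day × 30 days = 90 h
Power = 28.8 kWh ÷ 90 h = 0.32 kW = 320 W

320 W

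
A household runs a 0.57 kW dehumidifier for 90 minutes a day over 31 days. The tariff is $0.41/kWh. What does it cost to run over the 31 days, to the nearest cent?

Runtime = 90 min × 31 = 2790 min = 46.5 h
Energy = 0.57 kW × 46.5 h = 26.505 kWh
Cost = 26.505 kWh × $0.41/kWh = $10.87

$10.87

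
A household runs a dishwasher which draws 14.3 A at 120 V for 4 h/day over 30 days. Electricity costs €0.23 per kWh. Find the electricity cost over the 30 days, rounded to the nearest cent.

Power = 14.3 A × 120 V = 1716 W = 1.716 kW
Runtime = 4 h/day × 30 days = 120 h
Energy = 1.716 kW × 120 h = 205.92 kWh
Cost = 205.92 kWh × €0.23/kWh = €47.36

€47.36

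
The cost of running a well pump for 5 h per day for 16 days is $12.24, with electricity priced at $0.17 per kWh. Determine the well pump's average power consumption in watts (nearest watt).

Energy = $12.24 ÷ $0.17/kWh = 72 kWh
Runtime = 5 h/day × 16 days = 80 h
Power = 72 kWh ÷ 80 h = 0.9 kW = 900 W

900 W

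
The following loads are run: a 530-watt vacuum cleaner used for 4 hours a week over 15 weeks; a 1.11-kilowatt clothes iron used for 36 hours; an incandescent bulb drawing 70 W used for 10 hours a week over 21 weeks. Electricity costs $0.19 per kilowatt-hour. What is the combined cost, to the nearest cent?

vacuum cleaner: Runtime = 4 h/week × 15 weeks = 60 h
vacuum cleaner: 0.53 kW × 60 h = 31.8 kWh
clothes iron: 1.11 kW × 36 h = 39.96 kWh
incandescent bulb: Runtime = 10 h/week × 21 weeks = 210 h
incandescent bulb: 0.07 kW × 210 h = 14.7 kWh
Total energy = 86.46 kWh
Cost = 86.46 × $0.19 = $16.43

$16.43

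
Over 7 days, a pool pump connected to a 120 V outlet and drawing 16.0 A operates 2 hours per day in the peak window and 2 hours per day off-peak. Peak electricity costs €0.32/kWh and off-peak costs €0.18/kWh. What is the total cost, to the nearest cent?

€13.44

Power = 16.0 A × 120 V = 1920 W = 1.92 kW
Peak energy = 1.92 kW × 2 h × 7 = 26.88 kWh
Off-peak energy = 1.92 kW × 2 h × 7 = 26.88 kWh
Cost = 26.88 × €0.32 + 26.88 × €0.18 = €8.6016 + €4.8384 = €13.44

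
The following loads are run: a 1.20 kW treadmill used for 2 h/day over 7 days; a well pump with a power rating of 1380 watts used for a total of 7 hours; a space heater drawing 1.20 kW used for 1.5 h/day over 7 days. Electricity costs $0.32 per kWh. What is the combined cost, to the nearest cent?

treadmill: Runtime = 2 h/day × 7 days = 14 h
treadmill: 1.2 kW × 14 h = 16.8 kWh
well pump: 1.38 kW × 7 h = 9.66 kWh
space heater: Runtime = 1.5 h/day × 7 days = 10.5 h
space heater: 1.2 kW × 10.5 h = 12.6 kWh
Total energy = 39.06 kWh
Cost = 39.06 × $0.32 = $12.50

$12.50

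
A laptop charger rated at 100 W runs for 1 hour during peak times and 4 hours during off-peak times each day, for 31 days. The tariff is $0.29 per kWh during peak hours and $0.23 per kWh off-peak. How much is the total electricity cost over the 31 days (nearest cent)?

$3.75

Peak energy = 0.1 kW × 1 h × 31 = 3.1 kWh
Off-peak energy = 0.1 kW × 4 h × 31 = 12.4 kWh
Cost = 3.1 × $0.29 + 12.4 × $0.23 = $0.899 + $2.852 = $3.75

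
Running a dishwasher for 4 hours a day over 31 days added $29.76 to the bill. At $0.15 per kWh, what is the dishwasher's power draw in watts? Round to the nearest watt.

1600 W

Energy = $29.76 ÷ $0.15/kWh = 198.4 kWh
Runtime = 4 h/day × 31 days = 124 h
Power = 198.4 kWh ÷ 124 h = 1.6 kW = 1600 W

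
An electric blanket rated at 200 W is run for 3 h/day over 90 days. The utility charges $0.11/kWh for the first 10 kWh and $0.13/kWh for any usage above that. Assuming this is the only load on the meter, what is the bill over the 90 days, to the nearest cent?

Runtime = 3 h/day × 90 days = 270 h
Energy = 0.2 kW × 270 h = 54 kWh
Tier 1 (0–10 kWh): 10 × $0.11 = $1.1
Above 10 kWh: 44 × $0.13 = $5.72
Bill = $6.82

$6.82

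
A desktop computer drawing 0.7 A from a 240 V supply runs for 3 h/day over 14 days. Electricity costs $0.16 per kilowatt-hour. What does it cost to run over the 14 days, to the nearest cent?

Power = 0.7 A × 240 V = 168 W = 0.168 kW
Runtime = 3 h/day × 14 days = 42 h
Energy = 0.168 kW × 42 h = 7.056 kWh
Cost = 7.056 kWh × $0.16/kWh = $1.13

$1.13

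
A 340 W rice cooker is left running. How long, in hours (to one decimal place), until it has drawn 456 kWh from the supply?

Hours = 456 kWh ÷ 0.34 kW = 1341.2 h

1341.2 h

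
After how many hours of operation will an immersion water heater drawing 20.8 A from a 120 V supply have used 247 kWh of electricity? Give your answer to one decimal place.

99.0 h

Power = 20.8 A × 120 V = 2496 W = 2.496 kW
Hours = 247 kWh ÷ 2.496 kW = 99.0 h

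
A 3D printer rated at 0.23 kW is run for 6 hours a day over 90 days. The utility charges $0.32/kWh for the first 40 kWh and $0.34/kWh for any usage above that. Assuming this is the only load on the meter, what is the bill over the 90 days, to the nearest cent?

Runtime = 6 h/day × 90 days = 540 h
Energy = 0.23 kW × 540 h = 124.2 kWh
Tier 1 (0–40 kWh): 40 × $0.32 = $12.8
Above 40 kWh: 84.2 × $0.34 = $28.628
Bill = $41.43

$41.43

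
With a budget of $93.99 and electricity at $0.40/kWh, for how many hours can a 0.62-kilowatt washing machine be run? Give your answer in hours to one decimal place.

Energy available = $93.99 ÷ $0.40/kWh = 234.975 kWh
Hours = 234.975 kWh ÷ 0.62 kW = 379.0 h

379.0 h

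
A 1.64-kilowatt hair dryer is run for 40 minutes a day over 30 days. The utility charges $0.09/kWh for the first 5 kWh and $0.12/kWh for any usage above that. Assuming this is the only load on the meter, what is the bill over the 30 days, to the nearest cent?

Runtime = 40 min × 30 = 1200 min = 20 h
Energy = 1.64 kW × 20 h = 32.8 kWh
Tier 1 (0–5 kWh): 5 × $0.09 = $0.45
Above 5 kWh: 27.8 × $0.12 = $3.336
Bill = $3.79

$3.79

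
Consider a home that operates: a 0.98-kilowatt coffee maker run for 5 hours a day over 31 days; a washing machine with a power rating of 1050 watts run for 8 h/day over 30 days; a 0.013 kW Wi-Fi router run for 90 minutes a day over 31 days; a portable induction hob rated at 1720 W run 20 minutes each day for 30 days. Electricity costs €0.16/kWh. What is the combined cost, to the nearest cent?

coffee maker: Runtime = 5 h/day × 31 days = 155 h
coffee maker: 0.98 kW × 155 h = 151.9 kWh
washing machine: Runtime = 8 h/day × 30 days = 240 h
washing machine: 1.05 kW × 240 h = 252 kWh
Wi-Fi router: Runtime = 90 min × 31 = 2790 min = 46.5 h
Wi-Fi router: 0.013 kW × 46.5 h = 0.6045 kWh
portable induction hob: Runtime = 20 min × 30 = 600 min = 10 h
portable induction hob: 1.72 kW × 10 h = 17.2 kWh
Total energy = 421.7045 kWh
Cost = 421.7045 × €0.16 = €67.47

€67.47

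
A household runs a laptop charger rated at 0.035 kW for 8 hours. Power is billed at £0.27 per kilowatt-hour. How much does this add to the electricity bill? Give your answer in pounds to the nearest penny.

£0.08

Energy = 0.035 kW × 8 h = 0.28 kWh
Cost = 0.28 kWh × £0.27/kWh = £0.08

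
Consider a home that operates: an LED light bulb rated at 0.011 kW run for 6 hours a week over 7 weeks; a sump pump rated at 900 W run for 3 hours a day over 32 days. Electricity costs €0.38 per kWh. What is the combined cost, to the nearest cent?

€33.01

LED light bulb: Runtime = 6 h/week × 7 weeks = 42 h
LED light bulb: 0.011 kW × 42 h = 0.462 kWh
sump pump: Runtime = 3 h/day × 32 days = 96 h
sump pump: 0.9 kW × 96 h = 86.4 kWh
Total energy = 86.862 kWh
Cost = 86.862 × €0.38 = €33.01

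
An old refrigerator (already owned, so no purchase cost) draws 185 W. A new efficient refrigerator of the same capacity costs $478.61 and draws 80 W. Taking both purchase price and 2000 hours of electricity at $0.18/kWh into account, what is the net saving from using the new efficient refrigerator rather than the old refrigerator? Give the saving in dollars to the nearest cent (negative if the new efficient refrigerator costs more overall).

-$440.81

old refrigerator: $0.00 + (185/1000) kW × 2000 h × $0.18 = $0.00 + $66.6 = $66.6
new efficient refrigerator: $478.61 + (80/1000) kW × 2000 h × $0.18 = $478.61 + $28.8 = $507.41
Saving = $66.6 − $507.41 = −$440.81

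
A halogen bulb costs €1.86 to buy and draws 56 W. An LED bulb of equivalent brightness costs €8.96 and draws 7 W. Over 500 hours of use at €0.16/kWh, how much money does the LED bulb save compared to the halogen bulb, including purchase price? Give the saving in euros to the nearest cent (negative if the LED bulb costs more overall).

-€3.18

halogen bulb: €1.86 + (56/1000) kW × 500 h × €0.16 = €1.86 + €4.48 = €6.34
LED bulb: €8.96 + (7/1000) kW × 500 h × €0.16 = €8.96 + €0.56 = €9.52
Saving = €6.34 − €9.52 = −€3.18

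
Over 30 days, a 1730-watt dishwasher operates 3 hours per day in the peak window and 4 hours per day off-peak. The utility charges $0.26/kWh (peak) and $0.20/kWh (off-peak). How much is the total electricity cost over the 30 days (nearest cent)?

Peak energy = 1.73 kW × 3 h × 30 = 155.7 kWh
Off-peak energy = 1.73 kW × 4 h × 30 = 207.6 kWh
Cost = 155.7 × $0.26 + 207.6 × $0.20 = $40.482 + $41.52 = $82.00

$82.00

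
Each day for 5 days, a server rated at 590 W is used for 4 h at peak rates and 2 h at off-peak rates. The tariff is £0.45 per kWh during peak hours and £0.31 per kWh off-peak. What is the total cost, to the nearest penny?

£7.14

Peak energy = 0.59 kW × 4 h × 5 = 11.8 kWh
Off-peak energy = 0.59 kW × 2 h × 5 = 5.9 kWh
Cost = 11.8 × £0.45 + 5.9 × £0.31 = £5.31 + £1.829 = £7.14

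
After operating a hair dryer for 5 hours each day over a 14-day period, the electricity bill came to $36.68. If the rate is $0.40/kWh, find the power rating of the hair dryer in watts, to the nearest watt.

1310 W

Energy = $36.68 ÷ $0.40/kWh = 91.7 kWh
Runtime = 5 h/day × 14 days = 70 h
Power = 91.7 kWh ÷ 70 h = 1.31 kW = 1310 W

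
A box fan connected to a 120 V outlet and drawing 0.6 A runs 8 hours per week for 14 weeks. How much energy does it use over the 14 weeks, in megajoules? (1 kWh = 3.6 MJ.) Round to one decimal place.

29.0 MJ

Power = 0.6 A × 120 V = 72 W = 0.072 kW
Runtime = 8 h/week × 14 weeks = 112 h
Energy = 0.072 kW × 112 h = 8.064 kWh
= 8.064 × 3.6 MJ = 29.0 MJ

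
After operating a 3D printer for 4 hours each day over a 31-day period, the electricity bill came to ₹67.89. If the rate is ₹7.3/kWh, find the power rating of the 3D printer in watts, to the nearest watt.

Energy = ₹67.89 ÷ ₹7.3/kWh = 9.3 kWh
Runtime = 4 h/day × 31 days = 124 h
Power = 9.3 kWh ÷ 124 h = 0.075 kW = 75 W

75 W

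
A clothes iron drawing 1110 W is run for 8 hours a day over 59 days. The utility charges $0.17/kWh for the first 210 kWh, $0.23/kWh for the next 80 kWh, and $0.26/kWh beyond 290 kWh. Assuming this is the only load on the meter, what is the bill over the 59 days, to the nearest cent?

Runtime = 8 h/day × 59 days = 472 h
Energy = 1.11 kW × 472 h = 523.92 kWh
Tier 1 (0–210 kWh): 210 × $0.17 = $35.7
Tier 2 (210–290 kWh): 80 × $0.23 = $18.4
Above 290 kWh: 233.92 × $0.26 = $60.8192
Bill = $114.92

$114.92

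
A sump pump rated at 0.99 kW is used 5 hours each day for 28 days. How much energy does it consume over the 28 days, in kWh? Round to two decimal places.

138.60 kWh

Runtime = 5 h/day × 28 days = 140 h
Energy = 0.99 kW × 140 h = 138.6 kWh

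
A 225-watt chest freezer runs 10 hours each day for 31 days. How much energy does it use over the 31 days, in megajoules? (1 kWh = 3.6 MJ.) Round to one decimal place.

Runtime = 10 h/day × 31 days = 310 h
Energy = 0.225 kW × 310 h = 69.75 kWh
= 69.75 × 3.6 MJ = 251.1 MJ

251.1 MJ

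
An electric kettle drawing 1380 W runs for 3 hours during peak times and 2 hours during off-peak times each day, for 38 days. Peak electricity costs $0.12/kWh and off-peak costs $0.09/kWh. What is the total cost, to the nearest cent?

Peak energy = 1.38 kW × 3 h × 38 = 157.32 kWh
Off-peak energy = 1.38 kW × 2 h × 38 = 104.88 kWh
Cost = 157.32 × $0.12 + 104.88 × $0.09 = $18.8784 + $9.4392 = $28.32

$28.32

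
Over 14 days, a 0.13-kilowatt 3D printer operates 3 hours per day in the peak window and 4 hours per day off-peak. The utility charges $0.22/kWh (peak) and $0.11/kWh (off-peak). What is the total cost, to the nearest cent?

$2.00

Peak energy = 0.13 kW × 3 h × 14 = 5.46 kWh
Off-peak energy = 0.13 kW × 4 h × 14 = 7.28 kWh
Cost = 5.46 × $0.22 + 7.28 × $0.11 = $1.2012 + $0.8008 = $2.00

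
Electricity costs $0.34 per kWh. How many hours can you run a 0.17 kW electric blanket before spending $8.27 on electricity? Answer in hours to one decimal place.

143.1 h

Energy available = $8.27 ÷ $0.34/kWh = 24.3235 kWh
Hours = 24.3235 kWh ÷ 0.17 kW = 143.1 h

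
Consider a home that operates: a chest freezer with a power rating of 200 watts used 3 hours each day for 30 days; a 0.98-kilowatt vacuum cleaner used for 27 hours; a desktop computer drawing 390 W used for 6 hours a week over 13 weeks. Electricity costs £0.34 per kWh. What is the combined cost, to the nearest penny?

chest freezer: Runtime = 3 h/day × 30 days = 90 h
chest freezer: 0.2 kW × 90 h = 18 kWh
vacuum cleaner: 0.98 kW × 27 h = 26.46 kWh
desktop computer: Runtime = 6 h/week × 13 weeks = 78 h
desktop computer: 0.39 kW × 78 h = 30.42 kWh
Total energy = 74.88 kWh
Cost = 74.88 × £0.34 = £25.46

£25.46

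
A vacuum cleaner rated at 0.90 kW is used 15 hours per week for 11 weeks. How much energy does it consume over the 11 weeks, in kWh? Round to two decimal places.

Runtime = 15 h/week × 11 weeks = 165 h
Energy = 0.9 kW × 165 h = 148.5 kWh

148.50 kWh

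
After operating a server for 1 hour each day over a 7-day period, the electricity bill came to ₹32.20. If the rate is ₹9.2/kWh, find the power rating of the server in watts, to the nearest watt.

500 W

Energy = ₹32.20 ÷ ₹9.2/kWh = 3.5 kWh
Runtime = 1 h/day × 7 days = 7 h
Power = 3.5 kWh ÷ 7 h = 0.5 kW = 500 W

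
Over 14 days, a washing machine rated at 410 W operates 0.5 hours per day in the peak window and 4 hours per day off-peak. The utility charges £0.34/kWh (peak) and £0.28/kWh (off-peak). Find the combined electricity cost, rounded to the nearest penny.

£7.40

Peak energy = 0.41 kW × 0.5 h × 14 = 2.87 kWh
Off-peak energy = 0.41 kW × 4 h × 14 = 22.96 kWh
Cost = 2.87 × £0.34 + 22.96 × £0.28 = £0.9758 + £6.4288 = £7.40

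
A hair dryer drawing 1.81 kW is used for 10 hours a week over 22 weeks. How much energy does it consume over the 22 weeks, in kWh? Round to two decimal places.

Runtime = 10 h/week × 22 weeks = 220 h
Energy = 1.81 kW × 220 h = 398.2 kWh

398.20 kWh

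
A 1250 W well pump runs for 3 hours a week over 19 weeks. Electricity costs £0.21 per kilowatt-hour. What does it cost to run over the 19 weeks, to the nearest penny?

£14.96

Runtime = 3 h/week × 19 weeks = 57 h
Energy = 1.25 kW × 57 h = 71.25 kWh
Cost = 71.25 kWh × £0.21/kWh = £14.96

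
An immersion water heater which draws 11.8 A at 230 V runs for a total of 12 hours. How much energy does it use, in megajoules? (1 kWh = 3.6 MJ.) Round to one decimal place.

Power = 11.8 A × 230 V = 2714 W = 2.714 kW
Energy = 2.714 kW × 12 h = 32.568 kWh
= 32.568 × 3.6 MJ = 117.2 MJ

117.2 MJ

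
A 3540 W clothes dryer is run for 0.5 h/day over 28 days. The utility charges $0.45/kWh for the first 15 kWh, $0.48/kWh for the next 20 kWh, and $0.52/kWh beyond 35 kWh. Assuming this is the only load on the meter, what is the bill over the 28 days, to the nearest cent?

$23.92

Runtime = 0.5 h/day × 28 days = 14 h
Energy = 3.54 kW × 14 h = 49.56 kWh
Tier 1 (0–15 kWh): 15 × $0.45 = $6.75
Tier 2 (15–35 kWh): 20 × $0.48 = $9.6
Above 35 kWh: 14.56 × $0.52 = $7.5712
Bill = $23.92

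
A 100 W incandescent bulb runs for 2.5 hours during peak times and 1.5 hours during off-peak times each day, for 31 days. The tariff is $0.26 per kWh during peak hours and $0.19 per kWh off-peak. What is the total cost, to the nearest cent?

Peak energy = 0.1 kW × 2.5 h × 31 = 7.75 kWh
Off-peak energy = 0.1 kW × 1.5 h × 31 = 4.65 kWh
Cost = 7.75 × $0.26 + 4.65 × $0.19 = $2.015 + $0.8835 = $2.90

$2.90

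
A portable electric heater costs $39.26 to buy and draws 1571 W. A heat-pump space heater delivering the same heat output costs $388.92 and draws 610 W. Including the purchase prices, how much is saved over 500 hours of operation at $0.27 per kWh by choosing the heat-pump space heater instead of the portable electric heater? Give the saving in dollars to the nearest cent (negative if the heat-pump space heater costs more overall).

portable electric heater: $39.26 + (1571/1000) kW × 500 h × $0.27 = $39.26 + $212.085 = $251.345
heat-pump space heater: $388.92 + (610/1000) kW × 500 h × $0.27 = $388.92 + $82.35 = $471.27
Saving = $251.345 − $471.27 = −$219.925 → -$219.93

-$219.93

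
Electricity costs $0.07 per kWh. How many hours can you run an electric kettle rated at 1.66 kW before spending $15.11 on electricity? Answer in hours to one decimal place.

Energy available = $15.11 ÷ $0.07/kWh = 215.8571 kWh
Hours = 215.8571 kWh ÷ 1.66 kW = 130.0 h

130.0 h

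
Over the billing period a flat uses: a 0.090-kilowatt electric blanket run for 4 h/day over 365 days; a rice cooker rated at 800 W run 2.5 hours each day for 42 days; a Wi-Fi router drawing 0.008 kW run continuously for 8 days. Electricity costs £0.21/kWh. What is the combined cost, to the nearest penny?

£45.56

electric blanket: Runtime = 4 h/day × 365 days = 1460 h
electric blanket: 0.09 kW × 1460 h = 131.4 kWh
rice cooker: Runtime = 2.5 h/day × 42 days = 105 h
rice cooker: 0.8 kW × 105 h = 84 kWh
Wi-Fi router: Runtime = 24 h × 8 = 192 h
Wi-Fi router: 0.008 kW × 192 h = 1.536 kWh
Total energy = 216.936 kWh
Cost = 216.936 × £0.21 = £45.56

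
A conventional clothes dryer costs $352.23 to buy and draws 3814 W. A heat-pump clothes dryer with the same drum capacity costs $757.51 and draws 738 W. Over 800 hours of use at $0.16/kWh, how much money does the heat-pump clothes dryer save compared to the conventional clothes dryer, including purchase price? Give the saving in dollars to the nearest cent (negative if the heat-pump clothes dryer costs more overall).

-$11.55

conventional clothes dryer: $352.23 + (3814/1000) kW × 800 h × $0.16 = $352.23 + $488.192 = $840.422
heat-pump clothes dryer: $757.51 + (738/1000) kW × 800 h × $0.16 = $757.51 + $94.464 = $851.974
Saving = $840.422 − $851.974 = −$11.552 → -$11.55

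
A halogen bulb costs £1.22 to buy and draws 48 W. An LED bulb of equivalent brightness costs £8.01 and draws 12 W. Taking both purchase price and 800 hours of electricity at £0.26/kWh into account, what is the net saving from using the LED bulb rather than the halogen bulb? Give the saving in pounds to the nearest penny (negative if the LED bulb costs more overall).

halogen bulb: £1.22 + (48/1000) kW × 800 h × £0.26 = £1.22 + £9.984 = £11.204
LED bulb: £8.01 + (12/1000) kW × 800 h × £0.26 = £8.01 + £2.496 = £10.506
Saving = £11.204 − £10.506 = £0.698 → £0.70

£0.70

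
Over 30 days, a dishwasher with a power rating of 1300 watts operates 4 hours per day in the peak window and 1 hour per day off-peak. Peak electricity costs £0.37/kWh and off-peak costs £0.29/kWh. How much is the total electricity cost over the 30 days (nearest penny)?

£69.03

Peak energy = 1.3 kW × 4 h × 30 = 156 kWh
Off-peak energy = 1.3 kW × 1 h × 30 = 39 kWh
Cost = 156 × £0.37 + 39 × £0.29 = £57.72 + £11.31 = £69.03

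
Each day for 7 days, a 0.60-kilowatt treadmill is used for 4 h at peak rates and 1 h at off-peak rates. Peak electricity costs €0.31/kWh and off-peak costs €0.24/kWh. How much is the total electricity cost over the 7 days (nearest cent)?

Peak energy = 0.6 kW × 4 h × 7 = 16.8 kWh
Off-peak energy = 0.6 kW × 1 h × 7 = 4.2 kWh
Cost = 16.8 × €0.31 + 4.2 × €0.24 = €5.208 + €1.008 = €6.22

€6.22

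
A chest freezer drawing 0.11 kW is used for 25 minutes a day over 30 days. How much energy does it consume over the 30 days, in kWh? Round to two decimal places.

Runtime = 25 min × 30 = 750 min = 12.5 h
Energy = 0.11 kW × 12.5 h = 1.375 kWh ≈ 1.38 kWh

1.38 kWh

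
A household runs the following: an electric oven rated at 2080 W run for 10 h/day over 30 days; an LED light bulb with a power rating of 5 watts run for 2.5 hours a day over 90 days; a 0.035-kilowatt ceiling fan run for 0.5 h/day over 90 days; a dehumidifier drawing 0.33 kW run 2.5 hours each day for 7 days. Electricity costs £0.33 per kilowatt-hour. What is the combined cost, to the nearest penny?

electric oven: Runtime = 10 h/day × 30 days = 300 h
electric oven: 2.08 kW × 300 h = 624 kWh
LED light bulb: Runtime = 2.5 h/day × 90 days = 225 h
LED light bulb: 0.005 kW × 225 h = 1.125 kWh
ceiling fan: Runtime = 0.5 h/day × 90 days = 45 h
ceiling fan: 0.035 kW × 45 h = 1.575 kWh
dehumidifier: Runtime = 2.5 h/day × 7 days = 17.5 h
dehumidifier: 0.33 kW × 17.5 h = 5.775 kWh
Total energy = 632.475 kWh
Cost = 632.475 × £0.33 = £208.72

£208.72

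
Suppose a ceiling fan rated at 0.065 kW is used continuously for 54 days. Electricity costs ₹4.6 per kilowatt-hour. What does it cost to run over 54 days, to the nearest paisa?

Runtime = 24 h × 54 = 1296 h
Energy = 0.065 kW × 1296 h = 84.24 kWh
Cost = 84.24 kWh × ₹4.6/kWh = ₹387.50

₹387.50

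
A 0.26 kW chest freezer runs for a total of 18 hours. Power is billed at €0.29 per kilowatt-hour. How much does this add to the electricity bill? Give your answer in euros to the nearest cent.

€1.36

Energy = 0.26 kW × 18 h = 4.68 kWh
Cost = 4.68 kWh × €0.29/kWh = €1.36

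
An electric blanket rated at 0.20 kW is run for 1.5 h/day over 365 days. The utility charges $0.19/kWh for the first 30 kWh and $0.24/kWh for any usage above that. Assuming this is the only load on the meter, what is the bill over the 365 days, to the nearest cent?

Runtime = 1.5 h/day × 365 days = 547.5 h
Energy = 0.2 kW × 547.5 h = 109.5 kWh
Tier 1 (0–30 kWh): 30 × $0.19 = $5.7
Above 30 kWh: 79.5 × $0.24 = $19.08
Bill = $24.78

$24.78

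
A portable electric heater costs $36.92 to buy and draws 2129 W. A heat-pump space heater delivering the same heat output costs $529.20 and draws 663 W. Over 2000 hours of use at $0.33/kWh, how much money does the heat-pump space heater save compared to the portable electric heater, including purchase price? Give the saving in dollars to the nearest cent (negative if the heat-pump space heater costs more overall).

portable electric heater: $36.92 + (2129/1000) kW × 2000 h × $0.33 = $36.92 + $1405.14 = $1442.06
heat-pump space heater: $529.20 + (663/1000) kW × 2000 h × $0.33 = $529.20 + $437.58 = $966.78
Saving = $1442.06 − $966.78 = $475.28

$475.28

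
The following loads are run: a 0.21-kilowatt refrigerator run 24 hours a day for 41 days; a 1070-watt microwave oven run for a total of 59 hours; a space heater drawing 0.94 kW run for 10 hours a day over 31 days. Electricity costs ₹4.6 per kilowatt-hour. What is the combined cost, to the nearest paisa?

refrigerator: Runtime = 24 h × 41 = 984 h
refrigerator: 0.21 kW × 984 h = 206.64 kWh
microwave oven: 1.07 kW × 59 h = 63.13 kWh
space heater: Runtime = 10 h/day × 31 days = 310 h
space heater: 0.94 kW × 310 h = 291.4 kWh
Total energy = 561.17 kWh
Cost = 561.17 × ₹4.6 = ₹2581.38

₹2581.38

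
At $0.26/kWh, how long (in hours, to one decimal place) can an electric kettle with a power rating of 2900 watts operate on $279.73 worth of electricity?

Energy available = $279.73 ÷ $0.26/kWh = 1075.8846 kWh
Hours = 1075.8846 kWh ÷ 2.9 kW = 371.0 h

371.0 h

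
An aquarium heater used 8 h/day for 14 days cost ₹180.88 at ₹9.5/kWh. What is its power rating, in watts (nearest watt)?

Energy = ₹180.88 ÷ ₹9.5/kWh = 19.04 kWh
Runtime = 8 h/day × 14 days = 112 h
Power = 19.04 kWh ÷ 112 h = 0.17 kW = 170 W

170 W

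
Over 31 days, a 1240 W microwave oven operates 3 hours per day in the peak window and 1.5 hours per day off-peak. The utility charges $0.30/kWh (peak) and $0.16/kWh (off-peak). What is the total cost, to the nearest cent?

$43.82

Peak energy = 1.24 kW × 3 h × 31 = 115.32 kWh
Off-peak energy = 1.24 kW × 1.5 h × 31 = 57.66 kWh
Cost = 115.32 × $0.30 + 57.66 × $0.16 = $34.596 + $9.2256 = $43.82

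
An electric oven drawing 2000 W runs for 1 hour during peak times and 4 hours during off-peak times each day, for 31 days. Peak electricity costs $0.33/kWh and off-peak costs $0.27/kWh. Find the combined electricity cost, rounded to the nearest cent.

$87.42

Peak energy = 2 kW × 1 h × 31 = 62 kWh
Off-peak energy = 2 kW × 4 h × 31 = 248 kWh
Cost = 62 × $0.33 + 248 × $0.27 = $20.46 + $66.96 = $87.42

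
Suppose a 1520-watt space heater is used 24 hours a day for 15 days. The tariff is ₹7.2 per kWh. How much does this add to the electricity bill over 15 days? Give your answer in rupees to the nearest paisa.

₹3939.84

Runtime = 24 h × 15 = 360 h
Energy = 1.52 kW × 360 h = 547.2 kWh
Cost = 547.2 kWh × ₹7.2/kWh = ₹3939.84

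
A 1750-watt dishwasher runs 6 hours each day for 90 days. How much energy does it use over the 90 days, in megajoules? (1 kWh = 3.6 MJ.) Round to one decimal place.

3402.0 MJ

Runtime = 6 h/day × 90 days = 540 h
Energy = 1.75 kW × 540 h = 945 kWh
= 945 × 3.6 MJ = 3402.0 MJ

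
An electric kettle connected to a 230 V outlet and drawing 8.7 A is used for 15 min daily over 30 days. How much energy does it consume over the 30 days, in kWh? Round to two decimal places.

15.01 kWh

Power = 8.7 A × 230 V = 2001 W = 2.001 kW
Runtime = 15 min × 30 = 450 min = 7.5 h
Energy = 2.001 kW × 7.5 h = 15.0075 kWh ≈ 15.01 kWh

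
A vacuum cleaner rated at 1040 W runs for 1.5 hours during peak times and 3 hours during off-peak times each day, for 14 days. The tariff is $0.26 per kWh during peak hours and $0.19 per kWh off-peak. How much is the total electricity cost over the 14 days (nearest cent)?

Peak energy = 1.04 kW × 1.5 h × 14 = 21.84 kWh
Off-peak energy = 1.04 kW × 3 h × 14 = 43.68 kWh
Cost = 21.84 × $0.26 + 43.68 × $0.19 = $5.6784 + $8.2992 = $13.98

$13.98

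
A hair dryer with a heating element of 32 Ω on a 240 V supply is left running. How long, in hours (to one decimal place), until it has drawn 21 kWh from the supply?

11.7 h

Power = V²/R = 240²/32 = 1800 W = 1.8 kW
Hours = 21 kWh ÷ 1.8 kW = 11.7 h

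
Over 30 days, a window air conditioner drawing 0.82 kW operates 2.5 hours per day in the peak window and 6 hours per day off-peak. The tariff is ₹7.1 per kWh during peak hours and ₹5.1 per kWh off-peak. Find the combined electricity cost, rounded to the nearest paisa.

Peak energy = 0.82 kW × 2.5 h × 30 = 61.5 kWh
Off-peak energy = 0.82 kW × 6 h × 30 = 147.6 kWh
Cost = 61.5 × ₹7.1 + 147.6 × ₹5.1 = ₹436.65 + ₹752.76 = ₹1189.41

₹1189.41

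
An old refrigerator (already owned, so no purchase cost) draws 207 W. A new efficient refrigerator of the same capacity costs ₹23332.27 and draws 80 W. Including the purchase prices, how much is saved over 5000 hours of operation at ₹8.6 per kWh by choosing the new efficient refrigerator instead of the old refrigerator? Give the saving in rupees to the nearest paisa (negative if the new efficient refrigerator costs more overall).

-₹17871.27

old refrigerator: ₹0.00 + (207/1000) kW × 5000 h × ₹8.6 = ₹0.00 + ₹8901 = ₹8901
new efficient refrigerator: ₹23332.27 + (80/1000) kW × 5000 h × ₹8.6 = ₹23332.27 + ₹3440 = ₹26772.27
Saving = ₹8901 − ₹26772.27 = −₹17871.27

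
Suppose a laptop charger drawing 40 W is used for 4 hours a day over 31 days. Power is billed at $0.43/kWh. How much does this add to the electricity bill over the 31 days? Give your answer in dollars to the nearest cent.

$2.13

Runtime = 4 h/day × 31 days = 124 h
Energy = 0.04 kW × 124 h = 4.96 kWh
Cost = 4.96 kWh × $0.43/kWh = $2.13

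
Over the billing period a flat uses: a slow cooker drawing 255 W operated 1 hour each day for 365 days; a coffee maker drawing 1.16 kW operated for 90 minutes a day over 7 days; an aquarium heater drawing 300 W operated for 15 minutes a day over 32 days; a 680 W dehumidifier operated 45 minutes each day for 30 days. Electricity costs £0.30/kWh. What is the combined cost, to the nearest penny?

slow cooker: Runtime = 1 h/day × 365 days = 365 h
slow cooker: 0.255 kW × 365 h = 93.075 kWh
coffee maker: Runtime = 90 min × 7 = 630 min = 10.5 h
coffee maker: 1.16 kW × 10.5 h = 12.18 kWh
aquarium heater: Runtime = 15 min × 32 = 480 min = 8 h
aquarium heater: 0.3 kW × 8 h = 2.4 kWh
dehumidifier: Runtime = 45 min × 30 = 1350 min = 22.5 h
dehumidifier: 0.68 kW × 22.5 h = 15.3 kWh
Total energy = 122.955 kWh
Cost = 122.955 × £0.30 = £36.89

£36.89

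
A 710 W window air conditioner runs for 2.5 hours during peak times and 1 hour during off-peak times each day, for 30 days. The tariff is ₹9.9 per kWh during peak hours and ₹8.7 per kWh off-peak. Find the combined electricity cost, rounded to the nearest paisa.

₹712.49

Peak energy = 0.71 kW × 2.5 h × 30 = 53.25 kWh
Off-peak energy = 0.71 kW × 1 h × 30 = 21.3 kWh
Cost = 53.25 × ₹9.9 + 21.3 × ₹8.7 = ₹527.175 + ₹185.31 = ₹712.49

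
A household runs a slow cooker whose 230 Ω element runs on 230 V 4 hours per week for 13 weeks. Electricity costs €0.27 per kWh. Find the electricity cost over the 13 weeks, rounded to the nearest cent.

€3.23

Power = V²/R = 230²/230 = 230 W = 0.23 kW
Runtime = 4 h/week × 13 weeks = 52 h
Energy = 0.23 kW × 52 h = 11.96 kWh
Cost = 11.96 kWh × €0.27/kWh = €3.23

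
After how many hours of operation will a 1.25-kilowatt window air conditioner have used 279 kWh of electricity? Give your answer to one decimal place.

Hours = 279 kWh ÷ 1.25 kW = 223.2 h

223.2 h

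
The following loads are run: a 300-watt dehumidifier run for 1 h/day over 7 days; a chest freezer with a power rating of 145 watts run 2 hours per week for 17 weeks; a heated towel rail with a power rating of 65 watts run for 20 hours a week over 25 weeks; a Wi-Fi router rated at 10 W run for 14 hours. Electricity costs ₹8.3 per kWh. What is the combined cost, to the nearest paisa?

dehumidifier: Runtime = 1 h/day × 7 days = 7 h
dehumidifier: 0.3 kW × 7 h = 2.1 kWh
chest freezer: Runtime = 2 h/week × 17 weeks = 34 h
chest freezer: 0.145 kW × 34 h = 4.93 kWh
heated towel rail: Runtime = 20 h/week × 25 weeks = 500 h
heated towel rail: 0.065 kW × 500 h = 32.5 kWh
Wi-Fi router: 0.01 kW × 14 h = 0.14 kWh
Total energy = 39.67 kWh
Cost = 39.67 × ₹8.3 = ₹329.26

₹329.26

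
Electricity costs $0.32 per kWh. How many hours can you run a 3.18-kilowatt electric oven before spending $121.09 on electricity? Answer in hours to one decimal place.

119.0 h

Energy available = $121.09 ÷ $0.32/kWh = 378.4063 kWh
Hours = 378.4063 kWh ÷ 3.18 kW = 119.0 h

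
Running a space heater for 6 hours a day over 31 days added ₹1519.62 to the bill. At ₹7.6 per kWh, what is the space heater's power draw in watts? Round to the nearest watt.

1075 W

Energy = ₹1519.62 ÷ ₹7.6/kWh = 199.95 kWh
Runtime = 6 h/day × 31 days = 186 h
Power = 199.95 kWh ÷ 186 h = 1.075 kW = 1075 W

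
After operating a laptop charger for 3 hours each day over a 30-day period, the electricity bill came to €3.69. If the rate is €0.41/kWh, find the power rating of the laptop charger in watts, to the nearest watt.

100 W

Energy = €3.69 ÷ €0.41/kWh = 9 kWh
Runtime = 3 h/day × 30 days = 90 h
Power = 9 kWh ÷ 90 h = 0.1 kW = 100 W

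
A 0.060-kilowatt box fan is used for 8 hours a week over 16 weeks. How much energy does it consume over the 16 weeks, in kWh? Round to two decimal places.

Runtime = 8 h/week × 16 weeks = 128 h
Energy = 0.06 kW × 128 h = 7.68 kWh

7.68 kWh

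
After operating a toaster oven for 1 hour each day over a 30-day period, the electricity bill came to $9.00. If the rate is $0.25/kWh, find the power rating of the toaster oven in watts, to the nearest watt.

1200 W

Energy = $9.00 ÷ $0.25/kWh = 36 kWh
Runtime = 1 h/day × 30 days = 30 h
Power = 36 kWh ÷ 30 h = 1.2 kW = 1200 W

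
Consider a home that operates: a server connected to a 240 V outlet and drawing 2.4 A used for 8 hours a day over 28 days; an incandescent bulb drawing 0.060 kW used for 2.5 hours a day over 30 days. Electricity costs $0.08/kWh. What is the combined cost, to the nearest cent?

$10.68

server: Power = 2.4 A × 240 V = 576 W = 0.576 kW
server: Runtime = 8 h/day × 28 days = 224 h
server: 0.576 kW × 224 h = 129.024 kWh
incandescent bulb: Runtime = 2.5 h/day × 30 days = 75 h
incandescent bulb: 0.06 kW × 75 h = 4.5 kWh
Total energy = 133.524 kWh
Cost = 133.524 × $0.08 = $10.68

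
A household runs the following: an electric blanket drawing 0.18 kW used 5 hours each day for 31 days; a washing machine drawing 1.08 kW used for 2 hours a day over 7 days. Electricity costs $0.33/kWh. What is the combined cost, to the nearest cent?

$14.20

electric blanket: Runtime = 5 h/day × 31 days = 155 h
electric blanket: 0.18 kW × 155 h = 27.9 kWh
washing machine: Runtime = 2 h/day × 7 days = 14 h
washing machine: 1.08 kW × 14 h = 15.12 kWh
Total energy = 43.02 kWh
Cost = 43.02 × $0.33 = $14.20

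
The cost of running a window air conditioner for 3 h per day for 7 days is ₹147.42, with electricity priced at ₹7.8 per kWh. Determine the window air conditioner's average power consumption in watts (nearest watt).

900 W

Energy = ₹147.42 ÷ ₹7.8/kWh = 18.9 kWh
Runtime = 3 h/day × 7 days = 21 h
Power = 18.9 kWh ÷ 21 h = 0.9 kW = 900 W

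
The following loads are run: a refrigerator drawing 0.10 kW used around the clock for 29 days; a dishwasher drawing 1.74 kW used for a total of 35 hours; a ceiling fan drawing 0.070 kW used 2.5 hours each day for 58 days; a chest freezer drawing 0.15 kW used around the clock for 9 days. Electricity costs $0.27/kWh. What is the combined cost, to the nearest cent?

refrigerator: Runtime = 24 h × 29 = 696 h
refrigerator: 0.1 kW × 696 h = 69.6 kWh
dishwasher: 1.74 kW × 35 h = 60.9 kWh
ceiling fan: Runtime = 2.5 h/day × 58 days = 145 h
ceiling fan: 0.07 kW × 145 h = 10.15 kWh
chest freezer: Runtime = 24 h × 9 = 216 h
chest freezer: 0.15 kW × 216 h = 32.4 kWh
Total energy = 173.05 kWh
Cost = 173.05 × $0.27 = $46.72

$46.72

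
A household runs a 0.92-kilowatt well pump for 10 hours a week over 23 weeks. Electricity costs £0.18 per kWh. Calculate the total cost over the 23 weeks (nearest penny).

£38.09

Runtime = 10 h/week × 23 weeks = 230 h
Energy = 0.92 kW × 230 h = 211.6 kWh
Cost = 211.6 kWh × £0.18/kWh = £38.09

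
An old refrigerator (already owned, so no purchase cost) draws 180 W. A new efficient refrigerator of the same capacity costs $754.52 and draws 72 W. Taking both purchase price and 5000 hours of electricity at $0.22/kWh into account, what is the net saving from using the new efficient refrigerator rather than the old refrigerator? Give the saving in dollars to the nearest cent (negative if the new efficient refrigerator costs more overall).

old refrigerator: $0.00 + (180/1000) kW × 5000 h × $0.22 = $0.00 + $198 = $198
new efficient refrigerator: $754.52 + (72/1000) kW × 5000 h × $0.22 = $754.52 + $79.2 = $833.72
Saving = $198 − $833.72 = −$635.72

-$635.72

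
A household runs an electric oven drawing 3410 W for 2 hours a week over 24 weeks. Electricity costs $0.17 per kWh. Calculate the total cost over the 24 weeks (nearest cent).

$27.83

Runtime = 2 h/week × 24 weeks = 48 h
Energy = 3.41 kW × 48 h = 163.68 kWh
Cost = 163.68 kWh × $0.17/kWh = $27.83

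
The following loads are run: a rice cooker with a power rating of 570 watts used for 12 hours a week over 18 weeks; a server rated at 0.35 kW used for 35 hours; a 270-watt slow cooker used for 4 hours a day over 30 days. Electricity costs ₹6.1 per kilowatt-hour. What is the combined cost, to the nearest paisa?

₹1023.40

rice cooker: Runtime = 12 h/week × 18 weeks = 216 h
rice cooker: 0.57 kW × 216 h = 123.12 kWh
server: 0.35 kW × 35 h = 12.25 kWh
slow cooker: Runtime = 4 h/day × 30 days = 120 h
slow cooker: 0.27 kW × 120 h = 32.4 kWh
Total energy = 167.77 kWh
Cost = 167.77 × ₹6.1 = ₹1023.40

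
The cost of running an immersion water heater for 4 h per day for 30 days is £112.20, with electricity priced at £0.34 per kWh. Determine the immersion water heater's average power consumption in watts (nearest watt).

2750 W

Energy = £112.20 ÷ £0.34/kWh = 330 kWh
Runtime = 4 h/day × 30 days = 120 h
Power = 330 kWh ÷ 120 h = 2.75 kW = 2750 W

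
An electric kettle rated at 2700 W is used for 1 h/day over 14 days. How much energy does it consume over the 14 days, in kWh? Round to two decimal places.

Runtime = 1 h/day × 14 days = 14 h
Energy = 2.7 kW × 14 h = 37.8 kWh

37.80 kWh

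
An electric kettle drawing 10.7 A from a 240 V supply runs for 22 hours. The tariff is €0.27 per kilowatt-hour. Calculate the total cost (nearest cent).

Power = 10.7 A × 240 V = 2568 W = 2.568 kW
Energy = 2.568 kW × 22 h = 56.496 kWh
Cost = 56.496 kWh × €0.27/kWh = €15.25

€15.25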